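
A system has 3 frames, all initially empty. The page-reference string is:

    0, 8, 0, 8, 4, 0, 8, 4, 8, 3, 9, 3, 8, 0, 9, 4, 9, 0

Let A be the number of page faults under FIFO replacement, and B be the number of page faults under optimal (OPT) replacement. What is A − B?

Under FIFO: F F . . F . . . . F F . F F . F F . → 9 faults.
Under OPT: F F . . F . . . . F F . . F . F . . → 7 faults.
A − B = 9 − 7 = 2.

2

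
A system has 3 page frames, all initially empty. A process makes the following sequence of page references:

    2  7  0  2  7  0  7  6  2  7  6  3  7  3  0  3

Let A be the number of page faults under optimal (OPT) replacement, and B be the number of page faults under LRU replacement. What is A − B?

Under OPT: F F F . . . . F . . . F . . F . → 6 faults.
Under LRU: F F F . . . . F F . . F . . F . → 7 faults.
A − B = 6 − 7 = -1.

-1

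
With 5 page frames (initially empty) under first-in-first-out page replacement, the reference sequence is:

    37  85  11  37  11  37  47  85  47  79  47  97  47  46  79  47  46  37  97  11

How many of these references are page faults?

9

37: miss, frames (37)
85: miss, frames (37 85)
11: miss, frames (37 85 11)
37: hit
11: hit
37: hit
47: miss, frames (37 85 11 47)
85: hit
47: hit
79: miss, frames (37 85 11 47 79)
47: hit
97: miss, evict 37, frames (85 11 47 79 97)
47: hit
46: miss, evict 85, frames (11 47 79 97 46)
79: hit
47: hit
46: hit
37: miss, evict 11, frames (47 79 97 46 37)
97: hit
11: miss, evict 47, frames (79 97 46 37 11)
Page faults: 9.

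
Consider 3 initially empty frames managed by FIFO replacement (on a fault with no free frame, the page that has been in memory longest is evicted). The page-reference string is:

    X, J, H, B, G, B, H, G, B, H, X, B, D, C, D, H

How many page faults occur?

9

X → fault, frames (X)
J → fault, frames (X J)
H → fault, frames (X J H)
B → fault, evict X, frames (J H B)
G → fault, evict J, frames (H B G)
B → hit
H → hit
G → hit
B → hit
H → hit
X → fault, evict H, frames (B G X)
B → hit
D → fault, evict B, frames (G X D)
C → fault, evict G, frames (X D C)
D → hit
H → fault, evict X, frames (D C H)
Page faults: 9.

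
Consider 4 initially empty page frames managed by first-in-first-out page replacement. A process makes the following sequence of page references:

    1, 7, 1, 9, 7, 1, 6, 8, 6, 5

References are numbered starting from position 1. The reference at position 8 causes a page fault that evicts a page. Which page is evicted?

1

pos 1: 1 -> fault, frames [1]
pos 2: 7 -> fault, frames [1, 7]
pos 3: 1 -> hit
pos 4: 9 -> fault, frames [1, 7, 9]
pos 5: 7 -> hit
pos 6: 1 -> hit
pos 7: 6 -> fault, frames [1, 7, 9, 6]
pos 8: 8 -> fault, evict 1, frames [7, 9, 6, 8]
At position 8, page 1 is evicted.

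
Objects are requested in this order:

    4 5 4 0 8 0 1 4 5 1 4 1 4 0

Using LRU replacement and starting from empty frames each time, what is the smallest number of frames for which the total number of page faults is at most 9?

3

f=1: 14 faults
f=2: 10 faults
f=3: 8 faults
f=4: 6 faults
f=5: 5 faults
Smallest f with faults ≤ 9 is 3.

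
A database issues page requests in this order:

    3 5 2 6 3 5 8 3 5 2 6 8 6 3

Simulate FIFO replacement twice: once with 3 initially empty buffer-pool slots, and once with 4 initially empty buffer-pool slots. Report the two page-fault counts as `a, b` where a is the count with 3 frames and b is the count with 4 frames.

3 frames: F F F F F F F . . F F . . F → 10 faults.
4 frames: F F F F . . F F F F F F . F → 11 faults.
11 > 10: adding a frame increased faults — Belady's anomaly.

10, 11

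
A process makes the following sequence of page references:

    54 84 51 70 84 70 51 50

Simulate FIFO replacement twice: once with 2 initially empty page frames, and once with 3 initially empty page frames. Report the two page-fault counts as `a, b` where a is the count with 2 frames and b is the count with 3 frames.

2 frames: F F F F F . F F → 7 faults.
3 frames: F F F F . . . F → 5 faults.
5 < 7: adding a frame reduced faults, as is typical.

7, 5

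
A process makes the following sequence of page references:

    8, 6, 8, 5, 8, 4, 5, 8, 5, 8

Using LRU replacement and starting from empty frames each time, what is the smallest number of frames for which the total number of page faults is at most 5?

3

f=1: 10 faults
f=2: 6 faults
f=3: 4 faults
f=4: 4 faults
Smallest f with faults ≤ 5 is 3.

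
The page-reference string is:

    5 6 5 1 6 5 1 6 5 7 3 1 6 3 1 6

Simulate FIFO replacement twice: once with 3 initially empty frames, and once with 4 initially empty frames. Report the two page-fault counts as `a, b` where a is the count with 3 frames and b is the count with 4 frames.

3 frames: F F . F . . . . . F F . F . F . → 7 faults.
4 frames: F F . F . . . . . F F . . . . . → 5 faults.
5 < 7: adding a frame reduced faults, as is typical.

7, 5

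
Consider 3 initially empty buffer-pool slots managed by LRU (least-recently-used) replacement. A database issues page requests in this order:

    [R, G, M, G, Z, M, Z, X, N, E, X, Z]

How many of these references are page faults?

R → miss, frames (R)
G → miss, frames (R G)
M → miss, frames (R G M)
G → hit
Z → miss, evict R, frames (M G Z)
M → hit
Z → hit
X → miss, evict G, frames (M Z X)
N → miss, evict M, frames (Z X N)
E → miss, evict Z, frames (X N E)
X → hit
Z → miss, evict N, frames (E X Z)
Page faults: 8.

8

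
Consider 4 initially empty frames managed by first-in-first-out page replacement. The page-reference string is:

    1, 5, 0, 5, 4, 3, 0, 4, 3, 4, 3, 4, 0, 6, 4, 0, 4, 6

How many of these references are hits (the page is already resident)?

12

1: fault, frames [1]
5: fault, frames [1, 5]
0: fault, frames [1, 5, 0]
5: hit
4: fault, frames [1, 5, 0, 4]
3: fault, evict 1, frames [5, 0, 4, 3]
0: hit
4: hit
3: hit
4: hit
3: hit
4: hit
0: hit
6: fault, evict 5, frames [0, 4, 3, 6]
4: hit
0: hit
4: hit
6: hit
Hits: 12.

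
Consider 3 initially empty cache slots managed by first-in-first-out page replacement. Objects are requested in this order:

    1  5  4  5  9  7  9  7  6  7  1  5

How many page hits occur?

1 -> miss, frames (1)
5 -> miss, frames (1 5)
4 -> miss, frames (1 5 4)
5 -> hit
9 -> miss, evict 1, frames (5 4 9)
7 -> miss, evict 5, frames (4 9 7)
9 -> hit
7 -> hit
6 -> miss, evict 4, frames (9 7 6)
7 -> hit
1 -> miss, evict 9, frames (7 6 1)
5 -> miss, evict 7, frames (6 1 5)
Hits: 4.

4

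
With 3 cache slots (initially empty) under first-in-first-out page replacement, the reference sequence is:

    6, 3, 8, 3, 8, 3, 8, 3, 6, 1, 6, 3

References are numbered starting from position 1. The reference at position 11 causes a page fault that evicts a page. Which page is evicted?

3

pos 1: 6: fault, frames {6}
pos 2: 3: fault, frames {6,3}
pos 3: 8: fault, frames {6,3,8}
pos 4: 3: hit
pos 5: 8: hit
pos 6: 3: hit
pos 7: 8: hit
pos 8: 3: hit
pos 9: 6: hit
pos 10: 1: fault, evict 6, frames {3,8,1}
pos 11: 6: fault, evict 3, frames {8,1,6}
At position 11, page 3 is evicted.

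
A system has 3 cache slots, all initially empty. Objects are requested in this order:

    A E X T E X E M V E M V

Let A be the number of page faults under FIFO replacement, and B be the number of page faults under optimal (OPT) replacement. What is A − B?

Under FIFO: F F F F . . . F F F . . → 7 faults.
Under OPT: F F F F . . . F F . . . → 6 faults.
A − B = 7 − 6 = 1.

1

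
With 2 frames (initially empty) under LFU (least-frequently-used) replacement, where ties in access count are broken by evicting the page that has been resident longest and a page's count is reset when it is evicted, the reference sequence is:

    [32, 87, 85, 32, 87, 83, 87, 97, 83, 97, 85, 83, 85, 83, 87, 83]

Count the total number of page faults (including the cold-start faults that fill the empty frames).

13

32: fault, frames (32)
87: fault, frames (32 87)
85: fault, evict 32, frames (87 85)
32: fault, evict 87, frames (85 32)
87: fault, evict 85, frames (32 87)
83: fault, evict 32, frames (87 83)
87: hit
97: fault, evict 83, frames (87 97)
83: fault, evict 97, frames (87 83)
97: fault, evict 83, frames (87 97)
85: fault, evict 97, frames (87 85)
83: fault, evict 85, frames (87 83)
85: fault, evict 83, frames (87 85)
83: fault, evict 85, frames (87 83)
87: hit
83: hit
Page faults: 13.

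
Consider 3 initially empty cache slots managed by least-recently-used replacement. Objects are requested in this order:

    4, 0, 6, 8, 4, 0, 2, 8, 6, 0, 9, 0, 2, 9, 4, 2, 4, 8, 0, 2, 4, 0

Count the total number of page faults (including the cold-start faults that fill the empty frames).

4: fault, frames {4}
0: fault, frames {4,0}
6: fault, frames {4,0,6}
8: fault, evict 4, frames {0,6,8}
4: fault, evict 0, frames {6,8,4}
0: fault, evict 6, frames {8,4,0}
2: fault, evict 8, frames {4,0,2}
8: fault, evict 4, frames {0,2,8}
6: fault, evict 0, frames {2,8,6}
0: fault, evict 2, frames {8,6,0}
9: fault, evict 8, frames {6,0,9}
0: hit
2: fault, evict 6, frames {9,0,2}
9: hit
4: fault, evict 0, frames {2,9,4}
2: hit
4: hit
8: fault, evict 9, frames {2,4,8}
0: fault, evict 2, frames {4,8,0}
2: fault, evict 4, frames {8,0,2}
4: fault, evict 8, frames {0,2,4}
0: hit
Page faults: 17.

17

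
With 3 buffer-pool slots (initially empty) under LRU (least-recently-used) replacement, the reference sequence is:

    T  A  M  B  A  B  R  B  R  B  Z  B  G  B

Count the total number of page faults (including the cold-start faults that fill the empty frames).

T -> miss, frames [T]
A -> miss, frames [T, A]
M -> miss, frames [T, A, M]
B -> miss, evict T, frames [A, M, B]
A -> hit
B -> hit
R -> miss, evict M, frames [A, B, R]
B -> hit
R -> hit
B -> hit
Z -> miss, evict A, frames [R, B, Z]
B -> hit
G -> miss, evict R, frames [Z, B, G]
B -> hit
Page faults: 7.

7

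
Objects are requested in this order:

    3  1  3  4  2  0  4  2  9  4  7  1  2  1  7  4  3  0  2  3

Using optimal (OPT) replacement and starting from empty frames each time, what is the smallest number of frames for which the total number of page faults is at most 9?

f=1: 20 faults
f=2: 15 faults
f=3: 11 faults
f=4: 9 faults
f=5: 8 faults
f=6: 7 faults
f=7: 7 faults
Smallest f with faults ≤ 9 is 4.

4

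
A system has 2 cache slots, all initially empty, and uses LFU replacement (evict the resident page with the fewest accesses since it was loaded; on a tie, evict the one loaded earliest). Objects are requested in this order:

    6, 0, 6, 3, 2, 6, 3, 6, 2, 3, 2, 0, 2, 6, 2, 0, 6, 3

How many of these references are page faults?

6: miss, frames (6)
0: miss, frames (6 0)
6: hit
3: miss, evict 0, frames (6 3)
2: miss, evict 3, frames (6 2)
6: hit
3: miss, evict 2, frames (6 3)
6: hit
2: miss, evict 3, frames (6 2)
3: miss, evict 2, frames (6 3)
2: miss, evict 3, frames (6 2)
0: miss, evict 2, frames (6 0)
2: miss, evict 0, frames (6 2)
6: hit
2: hit
0: miss, evict 2, frames (6 0)
6: hit
3: miss, evict 0, frames (6 3)
Page faults: 12.

12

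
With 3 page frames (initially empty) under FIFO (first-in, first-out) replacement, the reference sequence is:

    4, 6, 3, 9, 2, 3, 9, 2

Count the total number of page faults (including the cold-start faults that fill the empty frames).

5

4: miss, frames [4]
6: miss, frames [4, 6]
3: miss, frames [4, 6, 3]
9: miss, evict 4, frames [6, 3, 9]
2: miss, evict 6, frames [3, 9, 2]
3: hit
9: hit
2: hit
Page faults: 5.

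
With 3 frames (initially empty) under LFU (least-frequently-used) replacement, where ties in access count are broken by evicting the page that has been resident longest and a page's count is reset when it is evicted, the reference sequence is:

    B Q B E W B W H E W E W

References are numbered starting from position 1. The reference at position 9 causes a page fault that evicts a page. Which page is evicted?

pos 1: B -> miss, frames (B)
pos 2: Q -> miss, frames (B Q)
pos 3: B -> hit
pos 4: E -> miss, frames (B Q E)
pos 5: W -> miss, evict Q, frames (B E W)
pos 6: B -> hit
pos 7: W -> hit
pos 8: H -> miss, evict E, frames (B W H)
pos 9: E -> miss, evict H, frames (B W E)
At position 9, page H is evicted.

H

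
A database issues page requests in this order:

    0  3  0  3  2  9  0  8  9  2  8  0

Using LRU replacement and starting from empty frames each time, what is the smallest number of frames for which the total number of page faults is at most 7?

4

f=1: 12 faults
f=2: 10 faults
f=3: 8 faults
f=4: 5 faults
f=5: 5 faults
Smallest f with faults ≤ 7 is 4.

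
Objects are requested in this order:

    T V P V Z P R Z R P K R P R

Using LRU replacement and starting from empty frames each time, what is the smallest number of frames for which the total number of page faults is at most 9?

3

f=1: 14 faults
f=2: 11 faults
f=3: 6 faults
f=4: 6 faults
f=5: 6 faults
f=6: 6 faults
Smallest f with faults ≤ 9 is 3.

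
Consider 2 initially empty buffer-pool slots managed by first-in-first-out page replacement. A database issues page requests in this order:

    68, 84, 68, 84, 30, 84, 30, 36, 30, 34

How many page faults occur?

68: fault, frames (68)
84: fault, frames (68 84)
68: hit
84: hit
30: fault, evict 68, frames (84 30)
84: hit
30: hit
36: fault, evict 84, frames (30 36)
30: hit
34: fault, evict 30, frames (36 34)
Page faults: 5.

5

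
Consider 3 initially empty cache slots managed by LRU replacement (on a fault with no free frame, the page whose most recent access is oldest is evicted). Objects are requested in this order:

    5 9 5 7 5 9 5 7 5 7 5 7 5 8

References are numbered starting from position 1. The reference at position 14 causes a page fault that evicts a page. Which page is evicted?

pos 1: 5 → fault, frames {5}
pos 2: 9 → fault, frames {5,9}
pos 3: 5 → hit
pos 4: 7 → fault, frames {9,5,7}
pos 5: 5 → hit
pos 6: 9 → hit
pos 7: 5 → hit
pos 8: 7 → hit
pos 9: 5 → hit
pos 10: 7 → hit
pos 11: 5 → hit
pos 12: 7 → hit
pos 13: 5 → hit
pos 14: 8 → fault, evict 9, frames {7,5,8}
At position 14, page 9 is evicted.

9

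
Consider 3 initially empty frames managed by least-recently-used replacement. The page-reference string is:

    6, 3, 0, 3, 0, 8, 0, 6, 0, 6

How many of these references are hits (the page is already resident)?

6 → miss, frames {6}
3 → miss, frames {6,3}
0 → miss, frames {6,3,0}
3 → hit
0 → hit
8 → miss, evict 6, frames {3,0,8}
0 → hit
6 → miss, evict 3, frames {8,0,6}
0 → hit
6 → hit
Hits: 5.

5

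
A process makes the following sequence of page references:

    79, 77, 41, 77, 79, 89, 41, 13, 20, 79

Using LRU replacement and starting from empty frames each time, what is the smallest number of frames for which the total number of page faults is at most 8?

f=1: 10 faults
f=2: 9 faults
f=3: 8 faults
f=4: 7 faults
f=5: 6 faults
f=6: 6 faults
Smallest f with faults ≤ 8 is 3.

3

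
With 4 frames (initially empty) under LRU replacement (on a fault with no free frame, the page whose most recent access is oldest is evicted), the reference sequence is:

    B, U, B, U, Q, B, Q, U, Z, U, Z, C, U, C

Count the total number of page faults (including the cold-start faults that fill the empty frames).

5

B: fault, frames (B)
U: fault, frames (B U)
B: hit
U: hit
Q: fault, frames (B U Q)
B: hit
Q: hit
U: hit
Z: fault, frames (B Q U Z)
U: hit
Z: hit
C: fault, evict B, frames (Q U Z C)
U: hit
C: hit
Page faults: 5.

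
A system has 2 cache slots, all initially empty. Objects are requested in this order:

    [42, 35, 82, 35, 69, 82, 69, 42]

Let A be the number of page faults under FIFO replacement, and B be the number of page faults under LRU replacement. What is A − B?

Under FIFO: F F F . F . . F → 5 faults.
Under LRU: F F F . F F . F → 6 faults.
A − B = 5 − 6 = -1.

-1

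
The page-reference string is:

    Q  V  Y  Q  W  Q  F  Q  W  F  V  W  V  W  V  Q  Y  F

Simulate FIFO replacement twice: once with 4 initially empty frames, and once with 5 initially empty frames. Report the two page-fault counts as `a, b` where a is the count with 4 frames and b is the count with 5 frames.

8, 5

4 frames: F F F . F . F F . . F . . . . . F . → 8 faults.
5 frames: F F F . F . F . . . . . . . . . . . → 5 faults.
5 < 8: adding a frame reduced faults, as is typical.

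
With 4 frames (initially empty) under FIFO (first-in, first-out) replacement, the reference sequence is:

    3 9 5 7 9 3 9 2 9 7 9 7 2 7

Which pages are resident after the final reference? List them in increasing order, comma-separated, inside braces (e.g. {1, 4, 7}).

3: miss, frames {3}
9: miss, frames {3,9}
5: miss, frames {3,9,5}
7: miss, frames {3,9,5,7}
9: hit
3: hit
9: hit
2: miss, evict 3, frames {9,5,7,2}
9: hit
7: hit
9: hit
7: hit
2: hit
7: hit

{2, 5, 7, 9}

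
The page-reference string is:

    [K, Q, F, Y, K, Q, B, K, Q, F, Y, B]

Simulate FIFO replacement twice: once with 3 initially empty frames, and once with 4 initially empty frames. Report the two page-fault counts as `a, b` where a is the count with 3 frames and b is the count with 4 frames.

9, 10

3 frames: F F F F F F F . . F F . → 9 faults.
4 frames: F F F F . . F F F F F F → 10 faults.
10 > 9: adding a frame increased faults — Belady's anomaly.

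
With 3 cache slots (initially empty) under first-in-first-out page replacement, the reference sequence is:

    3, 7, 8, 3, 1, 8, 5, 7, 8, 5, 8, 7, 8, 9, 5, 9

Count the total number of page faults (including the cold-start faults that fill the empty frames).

9

3: miss, frames [3]
7: miss, frames [3, 7]
8: miss, frames [3, 7, 8]
3: hit
1: miss, evict 3, frames [7, 8, 1]
8: hit
5: miss, evict 7, frames [8, 1, 5]
7: miss, evict 8, frames [1, 5, 7]
8: miss, evict 1, frames [5, 7, 8]
5: hit
8: hit
7: hit
8: hit
9: miss, evict 5, frames [7, 8, 9]
5: miss, evict 7, frames [8, 9, 5]
9: hit
Page faults: 9.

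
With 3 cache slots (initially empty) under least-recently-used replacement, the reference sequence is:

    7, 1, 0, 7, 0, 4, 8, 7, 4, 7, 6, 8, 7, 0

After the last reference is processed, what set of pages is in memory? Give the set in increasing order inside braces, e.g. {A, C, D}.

7 -> fault, frames (7)
1 -> fault, frames (7 1)
0 -> fault, frames (7 1 0)
7 -> hit
0 -> hit
4 -> fault, evict 1, frames (7 0 4)
8 -> fault, evict 7, frames (0 4 8)
7 -> fault, evict 0, frames (4 8 7)
4 -> hit
7 -> hit
6 -> fault, evict 8, frames (4 7 6)
8 -> fault, evict 4, frames (7 6 8)
7 -> hit
0 -> fault, evict 6, frames (8 7 0)

{0, 7, 8}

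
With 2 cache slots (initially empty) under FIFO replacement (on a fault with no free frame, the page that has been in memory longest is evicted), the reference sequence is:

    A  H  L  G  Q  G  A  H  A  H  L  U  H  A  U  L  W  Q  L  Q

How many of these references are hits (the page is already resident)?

4

A: fault, frames [A]
H: fault, frames [A, H]
L: fault, evict A, frames [H, L]
G: fault, evict H, frames [L, G]
Q: fault, evict L, frames [G, Q]
G: hit
A: fault, evict G, frames [Q, A]
H: fault, evict Q, frames [A, H]
A: hit
H: hit
L: fault, evict A, frames [H, L]
U: fault, evict H, frames [L, U]
H: fault, evict L, frames [U, H]
A: fault, evict U, frames [H, A]
U: fault, evict H, frames [A, U]
L: fault, evict A, frames [U, L]
W: fault, evict U, frames [L, W]
Q: fault, evict L, frames [W, Q]
L: fault, evict W, frames [Q, L]
Q: hit
Hits: 4.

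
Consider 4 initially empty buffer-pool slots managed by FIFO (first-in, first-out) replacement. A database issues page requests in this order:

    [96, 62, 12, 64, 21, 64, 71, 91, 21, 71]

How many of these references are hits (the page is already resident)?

96: miss, frames {96}
62: miss, frames {96,62}
12: miss, frames {96,62,12}
64: miss, frames {96,62,12,64}
21: miss, evict 96, frames {62,12,64,21}
64: hit
71: miss, evict 62, frames {12,64,21,71}
91: miss, evict 12, frames {64,21,71,91}
21: hit
71: hit
Hits: 3.

3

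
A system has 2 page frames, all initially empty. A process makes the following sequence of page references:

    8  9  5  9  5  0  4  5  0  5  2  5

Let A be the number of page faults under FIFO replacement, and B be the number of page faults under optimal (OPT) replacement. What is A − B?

2

Under FIFO: F F F . . F F F F . F F → 9 faults.
Under OPT: F F F . . F F . F . F . → 7 faults.
A − B = 9 − 7 = 2.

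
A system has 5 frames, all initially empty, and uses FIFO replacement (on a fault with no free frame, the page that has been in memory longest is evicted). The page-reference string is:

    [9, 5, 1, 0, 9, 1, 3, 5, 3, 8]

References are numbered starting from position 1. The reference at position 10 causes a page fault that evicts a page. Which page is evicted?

9

pos 1: 9 -> fault, frames [9]
pos 2: 5 -> fault, frames [9, 5]
pos 3: 1 -> fault, frames [9, 5, 1]
pos 4: 0 -> fault, frames [9, 5, 1, 0]
pos 5: 9 -> hit
pos 6: 1 -> hit
pos 7: 3 -> fault, frames [9, 5, 1, 0, 3]
pos 8: 5 -> hit
pos 9: 3 -> hit
pos 10: 8 -> fault, evict 9, frames [5, 1, 0, 3, 8]
At position 10, page 9 is evicted.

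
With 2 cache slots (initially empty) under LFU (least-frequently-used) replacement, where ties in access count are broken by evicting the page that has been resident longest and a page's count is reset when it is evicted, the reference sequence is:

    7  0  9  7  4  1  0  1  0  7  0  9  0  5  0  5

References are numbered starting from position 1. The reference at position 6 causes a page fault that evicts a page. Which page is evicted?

pos 1: 7 -> fault, frames [7]
pos 2: 0 -> fault, frames [7, 0]
pos 3: 9 -> fault, evict 7, frames [0, 9]
pos 4: 7 -> fault, evict 0, frames [9, 7]
pos 5: 4 -> fault, evict 9, frames [7, 4]
pos 6: 1 -> fault, evict 7, frames [4, 1]
At position 6, page 7 is evicted.

7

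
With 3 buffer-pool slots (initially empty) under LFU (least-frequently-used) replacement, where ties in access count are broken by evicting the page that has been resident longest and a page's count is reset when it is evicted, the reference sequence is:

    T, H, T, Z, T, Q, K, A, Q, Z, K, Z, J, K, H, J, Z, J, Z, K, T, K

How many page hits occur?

8

T -> fault, frames [T]
H -> fault, frames [T, H]
T -> hit
Z -> fault, frames [T, H, Z]
T -> hit
Q -> fault, evict H, frames [T, Z, Q]
K -> fault, evict Z, frames [T, Q, K]
A -> fault, evict Q, frames [T, K, A]
Q -> fault, evict K, frames [T, A, Q]
Z -> fault, evict A, frames [T, Q, Z]
K -> fault, evict Q, frames [T, Z, K]
Z -> hit
J -> fault, evict K, frames [T, Z, J]
K -> fault, evict J, frames [T, Z, K]
H -> fault, evict K, frames [T, Z, H]
J -> fault, evict H, frames [T, Z, J]
Z -> hit
J -> hit
Z -> hit
K -> fault, evict J, frames [T, Z, K]
T -> hit
K -> hit
Hits: 8.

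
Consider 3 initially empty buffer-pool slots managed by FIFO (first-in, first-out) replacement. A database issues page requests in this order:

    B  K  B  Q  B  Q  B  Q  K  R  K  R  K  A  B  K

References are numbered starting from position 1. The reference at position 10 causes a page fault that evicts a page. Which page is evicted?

pos 1: B -> fault, frames (B)
pos 2: K -> fault, frames (B K)
pos 3: B -> hit
pos 4: Q -> fault, frames (B K Q)
pos 5: B -> hit
pos 6: Q -> hit
pos 7: B -> hit
pos 8: Q -> hit
pos 9: K -> hit
pos 10: R -> fault, evict B, frames (K Q R)
At position 10, page B is evicted.

B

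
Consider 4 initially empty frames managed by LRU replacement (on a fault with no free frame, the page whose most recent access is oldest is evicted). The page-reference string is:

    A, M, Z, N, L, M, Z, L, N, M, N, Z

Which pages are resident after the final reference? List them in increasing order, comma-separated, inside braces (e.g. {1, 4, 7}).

{L, M, N, Z}

A → miss, frames [A]
M → miss, frames [A, M]
Z → miss, frames [A, M, Z]
N → miss, frames [A, M, Z, N]
L → miss, evict A, frames [M, Z, N, L]
M → hit
Z → hit
L → hit
N → hit
M → hit
N → hit
Z → hit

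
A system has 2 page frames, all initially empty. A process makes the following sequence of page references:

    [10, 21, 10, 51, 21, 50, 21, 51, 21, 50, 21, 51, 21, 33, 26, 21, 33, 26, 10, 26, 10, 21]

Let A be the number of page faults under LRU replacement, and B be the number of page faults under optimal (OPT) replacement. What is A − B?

3

Under LRU: F F . F F F . F . F . F . F F F F F F . . F → 15 faults.
Under OPT: F F . F . F . F . F . F . F F . F . F . . F → 12 faults.
A − B = 15 − 12 = 3.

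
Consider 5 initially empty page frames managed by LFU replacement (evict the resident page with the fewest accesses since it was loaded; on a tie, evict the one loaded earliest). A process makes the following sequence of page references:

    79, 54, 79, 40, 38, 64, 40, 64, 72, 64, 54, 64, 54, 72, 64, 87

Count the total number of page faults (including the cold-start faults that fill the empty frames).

79: miss, frames {79}
54: miss, frames {79,54}
79: hit
40: miss, frames {79,54,40}
38: miss, frames {79,54,40,38}
64: miss, frames {79,54,40,38,64}
40: hit
64: hit
72: miss, evict 54, frames {79,40,38,64,72}
64: hit
54: miss, evict 38, frames {79,40,64,72,54}
64: hit
54: hit
72: hit
64: hit
87: miss, evict 79, frames {40,64,72,54,87}
Page faults: 8.

8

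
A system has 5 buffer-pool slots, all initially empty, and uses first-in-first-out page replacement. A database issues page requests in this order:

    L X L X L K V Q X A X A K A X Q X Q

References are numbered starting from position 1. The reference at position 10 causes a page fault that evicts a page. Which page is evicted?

pos 1: L -> miss, frames (L)
pos 2: X -> miss, frames (L X)
pos 3: L -> hit
pos 4: X -> hit
pos 5: L -> hit
pos 6: K -> miss, frames (L X K)
pos 7: V -> miss, frames (L X K V)
pos 8: Q -> miss, frames (L X K V Q)
pos 9: X -> hit
pos 10: A -> miss, evict L, frames (X K V Q A)
At position 10, page L is evicted.

L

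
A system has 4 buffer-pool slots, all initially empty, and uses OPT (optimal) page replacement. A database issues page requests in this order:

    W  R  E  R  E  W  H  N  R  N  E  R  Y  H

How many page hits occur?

W: miss, frames (W)
R: miss, frames (W R)
E: miss, frames (W R E)
R: hit
E: hit
W: hit
H: miss, frames (W R E H)
N: miss, evict W, frames (R E H N)
R: hit
N: hit
E: hit
R: hit
Y: miss, evict N, frames (R E H Y)
H: hit
Hits: 8.

8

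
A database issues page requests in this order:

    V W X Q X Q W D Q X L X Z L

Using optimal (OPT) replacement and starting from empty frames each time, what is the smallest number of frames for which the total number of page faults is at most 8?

f=1: 14 faults
f=2: 9 faults
f=3: 7 faults
f=4: 7 faults
f=5: 7 faults
f=6: 7 faults
f=7: 7 faults
Smallest f with faults ≤ 8 is 3.

3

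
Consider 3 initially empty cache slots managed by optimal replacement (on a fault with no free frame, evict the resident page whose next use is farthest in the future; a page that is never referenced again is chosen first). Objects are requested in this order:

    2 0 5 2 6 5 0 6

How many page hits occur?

2 -> fault, frames (2)
0 -> fault, frames (2 0)
5 -> fault, frames (2 0 5)
2 -> hit
6 -> fault, evict 2, frames (0 5 6)
5 -> hit
0 -> hit
6 -> hit
Hits: 4.

4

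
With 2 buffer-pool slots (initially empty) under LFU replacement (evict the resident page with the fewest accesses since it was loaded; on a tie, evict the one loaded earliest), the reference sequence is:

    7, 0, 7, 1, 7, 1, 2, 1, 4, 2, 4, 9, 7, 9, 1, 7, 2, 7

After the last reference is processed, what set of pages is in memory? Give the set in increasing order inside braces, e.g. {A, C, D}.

7 → fault, frames (7)
0 → fault, frames (7 0)
7 → hit
1 → fault, evict 0, frames (7 1)
7 → hit
1 → hit
2 → fault, evict 1, frames (7 2)
1 → fault, evict 2, frames (7 1)
4 → fault, evict 1, frames (7 4)
2 → fault, evict 4, frames (7 2)
4 → fault, evict 2, frames (7 4)
9 → fault, evict 4, frames (7 9)
7 → hit
9 → hit
1 → fault, evict 9, frames (7 1)
7 → hit
2 → fault, evict 1, frames (7 2)
7 → hit

{2, 7}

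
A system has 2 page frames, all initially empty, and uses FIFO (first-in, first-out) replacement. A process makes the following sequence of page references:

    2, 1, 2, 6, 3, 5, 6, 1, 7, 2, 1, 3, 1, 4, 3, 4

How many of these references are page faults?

12

2 → fault, frames [2]
1 → fault, frames [2, 1]
2 → hit
6 → fault, evict 2, frames [1, 6]
3 → fault, evict 1, frames [6, 3]
5 → fault, evict 6, frames [3, 5]
6 → fault, evict 3, frames [5, 6]
1 → fault, evict 5, frames [6, 1]
7 → fault, evict 6, frames [1, 7]
2 → fault, evict 1, frames [7, 2]
1 → fault, evict 7, frames [2, 1]
3 → fault, evict 2, frames [1, 3]
1 → hit
4 → fault, evict 1, frames [3, 4]
3 → hit
4 → hit
Page faults: 12.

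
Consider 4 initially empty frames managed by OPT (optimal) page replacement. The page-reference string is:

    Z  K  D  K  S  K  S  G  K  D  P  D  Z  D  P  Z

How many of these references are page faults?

6

Z -> fault, frames [Z]
K -> fault, frames [Z, K]
D -> fault, frames [Z, K, D]
K -> hit
S -> fault, frames [Z, K, D, S]
K -> hit
S -> hit
G -> fault, evict S, frames [Z, K, D, G]
K -> hit
D -> hit
P -> fault, evict G, frames [Z, K, D, P]
D -> hit
Z -> hit
D -> hit
P -> hit
Z -> hit
Page faults: 6.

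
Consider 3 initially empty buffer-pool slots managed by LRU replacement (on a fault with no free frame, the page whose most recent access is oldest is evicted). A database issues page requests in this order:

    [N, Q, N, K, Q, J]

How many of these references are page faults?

4

N → miss, frames [N]
Q → miss, frames [N, Q]
N → hit
K → miss, frames [Q, N, K]
Q → hit
J → miss, evict N, frames [K, Q, J]
Page faults: 4.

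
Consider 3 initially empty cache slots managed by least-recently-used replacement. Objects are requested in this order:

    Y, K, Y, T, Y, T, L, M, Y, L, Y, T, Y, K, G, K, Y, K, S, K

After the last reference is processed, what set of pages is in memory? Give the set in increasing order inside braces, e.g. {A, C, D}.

Y: fault, frames {Y}
K: fault, frames {Y,K}
Y: hit
T: fault, frames {K,Y,T}
Y: hit
T: hit
L: fault, evict K, frames {Y,T,L}
M: fault, evict Y, frames {T,L,M}
Y: fault, evict T, frames {L,M,Y}
L: hit
Y: hit
T: fault, evict M, frames {L,Y,T}
Y: hit
K: fault, evict L, frames {T,Y,K}
G: fault, evict T, frames {Y,K,G}
K: hit
Y: hit
K: hit
S: fault, evict G, frames {Y,K,S}
K: hit

{K, S, Y}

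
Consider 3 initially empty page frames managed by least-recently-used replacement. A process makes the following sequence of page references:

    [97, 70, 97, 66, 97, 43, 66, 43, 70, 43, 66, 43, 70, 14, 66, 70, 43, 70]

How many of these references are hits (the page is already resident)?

10

97 -> fault, frames {97}
70 -> fault, frames {97,70}
97 -> hit
66 -> fault, frames {70,97,66}
97 -> hit
43 -> fault, evict 70, frames {66,97,43}
66 -> hit
43 -> hit
70 -> fault, evict 97, frames {66,43,70}
43 -> hit
66 -> hit
43 -> hit
70 -> hit
14 -> fault, evict 66, frames {43,70,14}
66 -> fault, evict 43, frames {70,14,66}
70 -> hit
43 -> fault, evict 14, frames {66,70,43}
70 -> hit
Hits: 10.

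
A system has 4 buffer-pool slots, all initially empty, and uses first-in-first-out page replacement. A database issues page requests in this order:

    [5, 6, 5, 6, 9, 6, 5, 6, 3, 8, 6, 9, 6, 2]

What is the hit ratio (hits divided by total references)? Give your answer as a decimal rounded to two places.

0.57

5: miss, frames [5]
6: miss, frames [5, 6]
5: hit
6: hit
9: miss, frames [5, 6, 9]
6: hit
5: hit
6: hit
3: miss, frames [5, 6, 9, 3]
8: miss, evict 5, frames [6, 9, 3, 8]
6: hit
9: hit
6: hit
2: miss, evict 6, frames [9, 3, 8, 2]
Hits: 8 of 14 references → 8/14 = 0.5714.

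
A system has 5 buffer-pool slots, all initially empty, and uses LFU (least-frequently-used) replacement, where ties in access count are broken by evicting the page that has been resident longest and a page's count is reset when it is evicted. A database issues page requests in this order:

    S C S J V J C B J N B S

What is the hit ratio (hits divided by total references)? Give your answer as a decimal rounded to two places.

0.50

S → fault, frames [S]
C → fault, frames [S, C]
S → hit
J → fault, frames [S, C, J]
V → fault, frames [S, C, J, V]
J → hit
C → hit
B → fault, frames [S, C, J, V, B]
J → hit
N → fault, evict V, frames [S, C, J, B, N]
B → hit
S → hit
Hits: 6 of 12 references → 6/12 = 0.5000.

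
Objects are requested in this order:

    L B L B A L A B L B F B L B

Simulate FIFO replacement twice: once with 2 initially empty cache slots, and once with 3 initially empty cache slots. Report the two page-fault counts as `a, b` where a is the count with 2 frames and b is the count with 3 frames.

2 frames: F F . . F F . F . . F . F F → 8 faults.
3 frames: F F . . F . . . . . F . F F → 6 faults.
6 < 8: adding a frame reduced faults, as is typical.

8, 6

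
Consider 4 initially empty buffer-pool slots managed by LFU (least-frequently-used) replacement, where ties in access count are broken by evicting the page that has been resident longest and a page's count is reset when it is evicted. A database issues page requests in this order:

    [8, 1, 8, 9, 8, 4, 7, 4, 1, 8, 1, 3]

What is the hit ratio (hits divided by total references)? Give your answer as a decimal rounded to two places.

8 -> fault, frames (8)
1 -> fault, frames (8 1)
8 -> hit
9 -> fault, frames (8 1 9)
8 -> hit
4 -> fault, frames (8 1 9 4)
7 -> fault, evict 1, frames (8 9 4 7)
4 -> hit
1 -> fault, evict 9, frames (8 4 7 1)
8 -> hit
1 -> hit
3 -> fault, evict 7, frames (8 4 1 3)
Hits: 5 of 12 references → 5/12 = 0.4167.

0.42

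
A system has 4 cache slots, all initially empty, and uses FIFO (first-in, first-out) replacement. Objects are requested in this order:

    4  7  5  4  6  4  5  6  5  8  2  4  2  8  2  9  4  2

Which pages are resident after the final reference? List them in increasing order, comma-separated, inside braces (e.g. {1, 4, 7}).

4 -> fault, frames {4}
7 -> fault, frames {4,7}
5 -> fault, frames {4,7,5}
4 -> hit
6 -> fault, frames {4,7,5,6}
4 -> hit
5 -> hit
6 -> hit
5 -> hit
8 -> fault, evict 4, frames {7,5,6,8}
2 -> fault, evict 7, frames {5,6,8,2}
4 -> fault, evict 5, frames {6,8,2,4}
2 -> hit
8 -> hit
2 -> hit
9 -> fault, evict 6, frames {8,2,4,9}
4 -> hit
2 -> hit

{2, 4, 8, 9}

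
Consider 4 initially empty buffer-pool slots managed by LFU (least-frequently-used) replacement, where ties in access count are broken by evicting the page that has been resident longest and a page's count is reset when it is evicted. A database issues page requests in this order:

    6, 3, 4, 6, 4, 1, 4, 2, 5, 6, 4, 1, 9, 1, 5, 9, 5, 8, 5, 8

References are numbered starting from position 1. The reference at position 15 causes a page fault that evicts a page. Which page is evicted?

pos 1: 6 -> miss, frames (6)
pos 2: 3 -> miss, frames (6 3)
pos 3: 4 -> miss, frames (6 3 4)
pos 4: 6 -> hit
pos 5: 4 -> hit
pos 6: 1 -> miss, frames (6 3 4 1)
pos 7: 4 -> hit
pos 8: 2 -> miss, evict 3, frames (6 4 1 2)
pos 9: 5 -> miss, evict 1, frames (6 4 2 5)
pos 10: 6 -> hit
pos 11: 4 -> hit
pos 12: 1 -> miss, evict 2, frames (6 4 5 1)
pos 13: 9 -> miss, evict 5, frames (6 4 1 9)
pos 14: 1 -> hit
pos 15: 5 -> miss, evict 9, frames (6 4 1 5)
At position 15, page 9 is evicted.

9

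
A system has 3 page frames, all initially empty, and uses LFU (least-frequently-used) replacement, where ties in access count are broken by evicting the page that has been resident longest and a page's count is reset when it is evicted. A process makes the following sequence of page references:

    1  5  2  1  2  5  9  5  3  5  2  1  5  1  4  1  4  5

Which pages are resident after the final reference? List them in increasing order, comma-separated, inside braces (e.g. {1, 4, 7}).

1 -> miss, frames {1}
5 -> miss, frames {1,5}
2 -> miss, frames {1,5,2}
1 -> hit
2 -> hit
5 -> hit
9 -> miss, evict 1, frames {5,2,9}
5 -> hit
3 -> miss, evict 9, frames {5,2,3}
5 -> hit
2 -> hit
1 -> miss, evict 3, frames {5,2,1}
5 -> hit
1 -> hit
4 -> miss, evict 1, frames {5,2,4}
1 -> miss, evict 4, frames {5,2,1}
4 -> miss, evict 1, frames {5,2,4}
5 -> hit

{2, 4, 5}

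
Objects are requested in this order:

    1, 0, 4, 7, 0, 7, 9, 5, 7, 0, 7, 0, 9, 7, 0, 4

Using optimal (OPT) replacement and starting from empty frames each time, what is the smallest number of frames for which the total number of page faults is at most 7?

f=1: 16 faults
f=2: 10 faults
f=3: 8 faults
f=4: 7 faults
f=5: 6 faults
f=6: 6 faults
Smallest f with faults ≤ 7 is 4.

4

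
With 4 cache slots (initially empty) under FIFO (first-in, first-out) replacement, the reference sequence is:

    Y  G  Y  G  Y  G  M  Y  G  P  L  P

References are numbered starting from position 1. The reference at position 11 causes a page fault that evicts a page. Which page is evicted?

pos 1: Y: miss, frames (Y)
pos 2: G: miss, frames (Y G)
pos 3: Y: hit
pos 4: G: hit
pos 5: Y: hit
pos 6: G: hit
pos 7: M: miss, frames (Y G M)
pos 8: Y: hit
pos 9: G: hit
pos 10: P: miss, frames (Y G M P)
pos 11: L: miss, evict Y, frames (G M P L)
At position 11, page Y is evicted.

Y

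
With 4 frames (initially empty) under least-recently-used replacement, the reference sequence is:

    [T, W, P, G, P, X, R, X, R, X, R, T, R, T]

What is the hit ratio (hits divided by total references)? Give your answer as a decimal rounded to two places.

0.50

T -> miss, frames (T)
W -> miss, frames (T W)
P -> miss, frames (T W P)
G -> miss, frames (T W P G)
P -> hit
X -> miss, evict T, frames (W G P X)
R -> miss, evict W, frames (G P X R)
X -> hit
R -> hit
X -> hit
R -> hit
T -> miss, evict G, frames (P X R T)
R -> hit
T -> hit
Hits: 7 of 14 references → 7/14 = 0.5000.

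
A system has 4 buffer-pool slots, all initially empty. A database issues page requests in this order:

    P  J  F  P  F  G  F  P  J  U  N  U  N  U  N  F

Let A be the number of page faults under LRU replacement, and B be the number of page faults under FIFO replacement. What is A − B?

1

Under LRU: F F F . . F . . . F F . . . . F → 7 faults.
Under FIFO: F F F . . F . . . F F . . . . . → 6 faults.
A − B = 7 − 6 = 1.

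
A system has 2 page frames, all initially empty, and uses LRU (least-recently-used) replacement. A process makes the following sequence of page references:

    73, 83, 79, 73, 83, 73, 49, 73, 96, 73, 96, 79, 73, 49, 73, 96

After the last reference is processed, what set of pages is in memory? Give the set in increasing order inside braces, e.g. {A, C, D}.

73 → fault, frames (73)
83 → fault, frames (73 83)
79 → fault, evict 73, frames (83 79)
73 → fault, evict 83, frames (79 73)
83 → fault, evict 79, frames (73 83)
73 → hit
49 → fault, evict 83, frames (73 49)
73 → hit
96 → fault, evict 49, frames (73 96)
73 → hit
96 → hit
79 → fault, evict 73, frames (96 79)
73 → fault, evict 96, frames (79 73)
49 → fault, evict 79, frames (73 49)
73 → hit
96 → fault, evict 49, frames (73 96)

{73, 96}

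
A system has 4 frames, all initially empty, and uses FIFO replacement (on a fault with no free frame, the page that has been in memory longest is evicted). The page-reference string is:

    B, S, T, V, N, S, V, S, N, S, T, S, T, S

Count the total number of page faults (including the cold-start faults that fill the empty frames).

B → miss, frames (B)
S → miss, frames (B S)
T → miss, frames (B S T)
V → miss, frames (B S T V)
N → miss, evict B, frames (S T V N)
S → hit
V → hit
S → hit
N → hit
S → hit
T → hit
S → hit
T → hit
S → hit
Page faults: 5.

5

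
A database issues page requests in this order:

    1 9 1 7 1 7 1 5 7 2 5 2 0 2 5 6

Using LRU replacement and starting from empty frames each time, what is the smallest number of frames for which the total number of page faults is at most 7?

3

f=1: 16 faults
f=2: 10 faults
f=3: 7 faults
f=4: 7 faults
f=5: 7 faults
f=6: 7 faults
f=7: 7 faults
Smallest f with faults ≤ 7 is 3.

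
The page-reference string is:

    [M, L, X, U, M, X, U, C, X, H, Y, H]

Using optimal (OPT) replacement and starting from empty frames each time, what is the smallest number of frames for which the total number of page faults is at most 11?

f=1: 12 faults
f=2: 8 faults
f=3: 7 faults
f=4: 7 faults
f=5: 7 faults
f=6: 7 faults
f=7: 7 faults
Smallest f with faults ≤ 11 is 2.

2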